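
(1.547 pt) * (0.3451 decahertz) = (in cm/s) 0.1883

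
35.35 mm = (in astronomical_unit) 2.363e-13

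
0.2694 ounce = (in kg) 0.007637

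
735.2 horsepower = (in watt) 5.482e+05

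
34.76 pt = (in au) 8.197e-14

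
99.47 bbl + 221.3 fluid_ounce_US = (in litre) 1.582e+04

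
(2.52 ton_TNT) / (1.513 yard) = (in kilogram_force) 7.771e+08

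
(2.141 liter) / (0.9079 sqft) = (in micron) 2.538e+04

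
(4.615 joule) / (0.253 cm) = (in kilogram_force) 186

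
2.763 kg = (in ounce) 97.46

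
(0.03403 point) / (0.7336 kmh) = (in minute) 9.819e-07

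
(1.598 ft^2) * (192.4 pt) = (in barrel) 0.06338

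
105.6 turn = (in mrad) 6.635e+05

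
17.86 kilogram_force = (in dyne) 1.751e+07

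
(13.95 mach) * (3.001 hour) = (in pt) 1.455e+11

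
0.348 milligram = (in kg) 3.48e-07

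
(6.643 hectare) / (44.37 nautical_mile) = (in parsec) 2.62e-17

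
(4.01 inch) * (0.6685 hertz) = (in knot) 0.1324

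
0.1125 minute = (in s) 6.75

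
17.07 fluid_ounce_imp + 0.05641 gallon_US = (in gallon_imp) 0.1537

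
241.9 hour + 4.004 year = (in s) 1.271e+08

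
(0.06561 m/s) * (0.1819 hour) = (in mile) 0.0267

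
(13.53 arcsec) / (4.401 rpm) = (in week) 2.353e-10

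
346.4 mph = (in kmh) 557.5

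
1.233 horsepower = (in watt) 919.4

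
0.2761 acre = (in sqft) 1.203e+04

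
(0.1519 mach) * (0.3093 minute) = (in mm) 9.599e+05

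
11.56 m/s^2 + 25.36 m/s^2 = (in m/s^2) 36.92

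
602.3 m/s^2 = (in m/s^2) 602.3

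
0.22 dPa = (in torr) 0.000165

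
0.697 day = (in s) 6.022e+04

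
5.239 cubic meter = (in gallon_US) 1384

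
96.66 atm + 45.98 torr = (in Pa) 9.8e+06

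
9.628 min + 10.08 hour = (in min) 614.4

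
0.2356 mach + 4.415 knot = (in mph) 184.5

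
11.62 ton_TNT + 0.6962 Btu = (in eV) 3.035e+29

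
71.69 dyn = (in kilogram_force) 7.31e-05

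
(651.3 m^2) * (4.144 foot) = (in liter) 8.227e+05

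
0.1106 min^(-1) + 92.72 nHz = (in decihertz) 0.01843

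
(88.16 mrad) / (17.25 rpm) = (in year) 1.548e-09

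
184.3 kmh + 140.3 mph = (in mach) 0.3345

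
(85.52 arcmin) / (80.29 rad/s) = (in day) 3.586e-09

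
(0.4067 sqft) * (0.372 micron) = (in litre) 1.406e-05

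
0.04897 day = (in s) 4231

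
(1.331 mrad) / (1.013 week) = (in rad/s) 2.172e-09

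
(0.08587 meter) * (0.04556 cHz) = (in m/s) 3.912e-05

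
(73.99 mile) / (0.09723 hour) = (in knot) 661.3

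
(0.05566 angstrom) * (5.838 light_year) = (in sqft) 3.309e+06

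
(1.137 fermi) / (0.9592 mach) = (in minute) 5.802e-20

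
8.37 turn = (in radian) 52.59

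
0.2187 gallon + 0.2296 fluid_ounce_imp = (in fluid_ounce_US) 28.21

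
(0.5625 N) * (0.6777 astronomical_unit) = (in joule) 5.703e+10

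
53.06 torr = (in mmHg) 53.06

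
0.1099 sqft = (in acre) 2.523e-06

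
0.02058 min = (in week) 2.042e-06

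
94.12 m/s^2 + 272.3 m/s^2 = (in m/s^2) 366.4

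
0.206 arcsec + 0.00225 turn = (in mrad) 14.14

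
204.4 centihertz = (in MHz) 2.044e-06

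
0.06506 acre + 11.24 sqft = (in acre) 0.06532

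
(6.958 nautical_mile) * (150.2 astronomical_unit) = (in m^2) 2.895e+17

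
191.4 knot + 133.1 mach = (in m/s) 4.542e+04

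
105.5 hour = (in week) 0.628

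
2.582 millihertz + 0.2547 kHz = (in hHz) 2.547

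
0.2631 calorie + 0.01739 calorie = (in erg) 1.174e+07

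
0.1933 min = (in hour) 0.003222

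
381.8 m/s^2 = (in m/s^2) 381.8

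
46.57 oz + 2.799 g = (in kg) 1.323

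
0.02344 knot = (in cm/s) 1.206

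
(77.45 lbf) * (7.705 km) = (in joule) 2.654e+06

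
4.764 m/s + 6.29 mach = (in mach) 6.304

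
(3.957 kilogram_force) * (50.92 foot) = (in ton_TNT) 1.439e-07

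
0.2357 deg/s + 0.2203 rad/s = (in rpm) 2.143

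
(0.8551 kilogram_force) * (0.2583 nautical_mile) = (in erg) 4.011e+10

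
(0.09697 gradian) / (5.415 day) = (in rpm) 3.109e-08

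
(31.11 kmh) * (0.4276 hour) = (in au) 8.892e-08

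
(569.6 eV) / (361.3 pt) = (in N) 7.16e-16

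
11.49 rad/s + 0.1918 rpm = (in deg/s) 659.5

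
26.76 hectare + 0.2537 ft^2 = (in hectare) 26.76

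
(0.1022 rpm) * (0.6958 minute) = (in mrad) 446.8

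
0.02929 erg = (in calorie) 7e-10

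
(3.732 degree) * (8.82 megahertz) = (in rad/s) 5.745e+05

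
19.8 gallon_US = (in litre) 74.95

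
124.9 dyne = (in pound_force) 0.0002808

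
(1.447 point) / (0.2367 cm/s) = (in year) 6.839e-09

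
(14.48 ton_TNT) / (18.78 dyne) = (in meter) 3.226e+14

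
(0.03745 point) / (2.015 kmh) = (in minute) 3.934e-07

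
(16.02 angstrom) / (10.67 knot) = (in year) 9.255e-18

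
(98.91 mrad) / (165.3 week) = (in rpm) 9.448e-09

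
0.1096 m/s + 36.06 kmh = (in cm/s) 1013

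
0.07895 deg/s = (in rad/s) 0.001378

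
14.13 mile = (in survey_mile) 14.13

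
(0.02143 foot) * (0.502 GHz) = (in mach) 9630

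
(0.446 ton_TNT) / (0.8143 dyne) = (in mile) 1.424e+11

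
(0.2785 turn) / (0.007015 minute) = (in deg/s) 238.2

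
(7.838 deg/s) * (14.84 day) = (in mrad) 1.754e+08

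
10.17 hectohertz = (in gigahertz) 1.017e-06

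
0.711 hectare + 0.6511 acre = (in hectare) 0.9745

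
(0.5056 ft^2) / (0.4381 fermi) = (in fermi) 1.072e+29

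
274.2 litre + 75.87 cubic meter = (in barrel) 478.9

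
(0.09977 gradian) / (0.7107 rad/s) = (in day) 2.552e-08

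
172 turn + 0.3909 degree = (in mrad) 1.081e+06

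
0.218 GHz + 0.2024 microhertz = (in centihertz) 2.18e+10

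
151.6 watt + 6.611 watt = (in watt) 158.2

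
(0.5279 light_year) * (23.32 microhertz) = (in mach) 3.42e+08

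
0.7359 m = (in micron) 7.359e+05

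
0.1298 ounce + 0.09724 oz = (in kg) 0.006436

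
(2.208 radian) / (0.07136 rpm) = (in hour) 0.08208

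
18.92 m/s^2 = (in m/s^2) 18.92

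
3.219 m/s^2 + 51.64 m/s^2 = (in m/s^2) 54.86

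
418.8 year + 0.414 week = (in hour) 3.669e+06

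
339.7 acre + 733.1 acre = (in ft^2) 4.673e+07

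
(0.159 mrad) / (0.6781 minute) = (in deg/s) 0.0002239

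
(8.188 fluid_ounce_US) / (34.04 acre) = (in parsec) 5.697e-26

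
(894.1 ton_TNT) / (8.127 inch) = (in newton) 1.812e+13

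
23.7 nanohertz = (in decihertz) 2.37e-07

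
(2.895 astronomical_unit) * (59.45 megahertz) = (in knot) 5.005e+19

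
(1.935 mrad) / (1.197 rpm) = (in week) 2.552e-08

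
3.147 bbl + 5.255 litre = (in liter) 505.6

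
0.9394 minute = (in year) 1.787e-06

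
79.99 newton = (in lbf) 17.98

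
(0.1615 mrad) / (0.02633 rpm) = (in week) 9.685e-08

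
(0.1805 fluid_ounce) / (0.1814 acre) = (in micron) 0.007272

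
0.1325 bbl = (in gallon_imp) 4.634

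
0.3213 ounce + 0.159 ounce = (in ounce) 0.4803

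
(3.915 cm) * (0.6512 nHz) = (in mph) 5.703e-11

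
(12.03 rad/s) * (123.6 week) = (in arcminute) 3.092e+12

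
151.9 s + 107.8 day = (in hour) 2587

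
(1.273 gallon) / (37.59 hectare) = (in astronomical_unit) 8.569e-20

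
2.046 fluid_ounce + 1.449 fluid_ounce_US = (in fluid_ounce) 3.495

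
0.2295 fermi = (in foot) 7.53e-16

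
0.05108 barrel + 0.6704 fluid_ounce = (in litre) 8.141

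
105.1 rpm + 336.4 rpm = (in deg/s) 2649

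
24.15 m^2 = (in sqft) 259.9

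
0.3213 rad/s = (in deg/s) 18.41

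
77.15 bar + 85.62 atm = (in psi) 2377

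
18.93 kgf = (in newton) 185.6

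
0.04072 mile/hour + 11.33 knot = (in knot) 11.37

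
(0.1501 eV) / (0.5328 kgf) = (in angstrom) 4.603e-11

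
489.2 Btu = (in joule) 5.161e+05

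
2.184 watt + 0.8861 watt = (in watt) 3.07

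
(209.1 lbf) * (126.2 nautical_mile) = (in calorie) 5.196e+07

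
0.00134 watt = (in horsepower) 1.797e-06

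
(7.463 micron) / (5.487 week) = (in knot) 4.371e-12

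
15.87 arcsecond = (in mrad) 0.07694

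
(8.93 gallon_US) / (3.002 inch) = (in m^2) 0.4433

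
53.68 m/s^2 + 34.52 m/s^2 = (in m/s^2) 88.2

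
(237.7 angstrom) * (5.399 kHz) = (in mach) 3.769e-07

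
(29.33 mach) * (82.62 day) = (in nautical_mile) 3.849e+07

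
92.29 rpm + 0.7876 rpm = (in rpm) 93.08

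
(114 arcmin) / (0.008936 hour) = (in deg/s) 0.05906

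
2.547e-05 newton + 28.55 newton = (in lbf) 6.418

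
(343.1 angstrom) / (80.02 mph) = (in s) 9.591e-10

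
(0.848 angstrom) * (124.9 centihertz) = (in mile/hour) 2.369e-10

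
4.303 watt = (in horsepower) 0.00577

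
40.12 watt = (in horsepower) 0.0538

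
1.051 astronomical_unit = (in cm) 1.572e+13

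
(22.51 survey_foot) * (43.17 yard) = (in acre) 0.06693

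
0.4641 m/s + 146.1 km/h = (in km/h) 147.8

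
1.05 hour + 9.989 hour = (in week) 0.06571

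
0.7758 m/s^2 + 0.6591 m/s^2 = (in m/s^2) 1.435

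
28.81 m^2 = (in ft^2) 310.1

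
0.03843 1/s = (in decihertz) 0.3843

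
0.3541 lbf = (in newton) 1.575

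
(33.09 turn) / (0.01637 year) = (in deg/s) 0.02308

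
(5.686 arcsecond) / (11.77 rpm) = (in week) 3.698e-11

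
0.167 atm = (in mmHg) 126.9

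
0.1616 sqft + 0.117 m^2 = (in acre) 3.262e-05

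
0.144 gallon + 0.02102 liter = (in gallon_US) 0.1496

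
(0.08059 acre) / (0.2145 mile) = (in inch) 37.2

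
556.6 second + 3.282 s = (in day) 0.00648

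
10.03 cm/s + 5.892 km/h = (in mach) 0.005101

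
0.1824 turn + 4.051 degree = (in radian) 1.217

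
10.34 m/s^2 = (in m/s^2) 10.34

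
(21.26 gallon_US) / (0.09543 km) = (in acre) 2.084e-07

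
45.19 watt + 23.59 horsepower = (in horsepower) 23.65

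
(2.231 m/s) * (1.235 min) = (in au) 1.105e-09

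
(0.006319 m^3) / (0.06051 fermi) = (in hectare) 1.044e+10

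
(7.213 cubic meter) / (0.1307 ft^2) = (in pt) 1.684e+06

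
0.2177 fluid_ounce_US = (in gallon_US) 0.001701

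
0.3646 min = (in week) 3.617e-05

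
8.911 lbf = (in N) 39.64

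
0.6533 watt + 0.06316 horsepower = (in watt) 47.75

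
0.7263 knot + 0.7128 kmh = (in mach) 0.001679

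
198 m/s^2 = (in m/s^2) 198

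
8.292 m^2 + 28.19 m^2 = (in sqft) 392.7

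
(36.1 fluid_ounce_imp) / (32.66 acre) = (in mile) 4.822e-12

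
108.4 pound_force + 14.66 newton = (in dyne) 4.968e+07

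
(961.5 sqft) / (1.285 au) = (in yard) 5.082e-10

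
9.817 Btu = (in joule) 1.036e+04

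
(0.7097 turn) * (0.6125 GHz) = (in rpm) 2.608e+10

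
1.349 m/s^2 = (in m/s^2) 1.349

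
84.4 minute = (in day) 0.05861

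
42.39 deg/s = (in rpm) 7.065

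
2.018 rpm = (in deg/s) 12.11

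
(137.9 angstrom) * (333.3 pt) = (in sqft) 1.745e-08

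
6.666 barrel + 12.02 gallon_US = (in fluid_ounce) 3.737e+04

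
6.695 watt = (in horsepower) 0.008978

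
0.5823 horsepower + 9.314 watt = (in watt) 443.5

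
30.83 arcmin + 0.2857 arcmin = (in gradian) 0.5762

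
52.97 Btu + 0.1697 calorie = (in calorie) 1.336e+04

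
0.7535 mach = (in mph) 573.9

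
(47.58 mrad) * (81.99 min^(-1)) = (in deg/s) 3.725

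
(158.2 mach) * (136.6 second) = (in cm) 7.358e+08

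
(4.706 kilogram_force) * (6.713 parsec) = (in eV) 5.967e+37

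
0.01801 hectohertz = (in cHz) 180.1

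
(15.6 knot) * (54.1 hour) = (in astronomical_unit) 1.045e-05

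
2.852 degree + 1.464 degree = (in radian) 0.07533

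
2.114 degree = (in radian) 0.0369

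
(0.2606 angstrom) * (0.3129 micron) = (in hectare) 8.154e-22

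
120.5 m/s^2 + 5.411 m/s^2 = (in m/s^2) 125.9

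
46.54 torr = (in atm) 0.06124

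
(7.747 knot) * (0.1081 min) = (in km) 0.02585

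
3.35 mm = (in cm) 0.335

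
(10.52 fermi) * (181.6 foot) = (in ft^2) 6.268e-12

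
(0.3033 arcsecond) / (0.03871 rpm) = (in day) 4.198e-09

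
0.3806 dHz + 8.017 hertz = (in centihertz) 805.5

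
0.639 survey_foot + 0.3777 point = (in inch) 7.673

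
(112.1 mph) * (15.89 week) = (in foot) 1.58e+09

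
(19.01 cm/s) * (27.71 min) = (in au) 2.113e-09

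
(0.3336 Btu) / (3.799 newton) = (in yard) 101.3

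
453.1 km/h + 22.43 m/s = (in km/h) 533.8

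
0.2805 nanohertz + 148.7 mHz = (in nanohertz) 1.487e+08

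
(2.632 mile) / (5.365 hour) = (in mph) 0.4906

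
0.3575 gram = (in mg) 357.5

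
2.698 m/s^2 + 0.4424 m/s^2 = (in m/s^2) 3.14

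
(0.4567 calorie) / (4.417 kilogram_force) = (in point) 125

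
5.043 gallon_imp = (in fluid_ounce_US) 775.2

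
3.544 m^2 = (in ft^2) 38.15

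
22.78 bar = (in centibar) 2278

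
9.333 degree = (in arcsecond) 3.36e+04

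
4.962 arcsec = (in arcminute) 0.0827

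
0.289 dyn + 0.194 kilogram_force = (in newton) 1.902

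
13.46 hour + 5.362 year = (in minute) 2.819e+06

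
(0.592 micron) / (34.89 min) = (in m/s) 2.828e-10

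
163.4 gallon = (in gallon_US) 163.4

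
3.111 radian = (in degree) 178.2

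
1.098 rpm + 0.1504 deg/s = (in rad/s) 0.1176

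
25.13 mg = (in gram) 0.02513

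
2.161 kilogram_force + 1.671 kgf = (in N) 37.58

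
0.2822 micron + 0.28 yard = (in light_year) 2.706e-17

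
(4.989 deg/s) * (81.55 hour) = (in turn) 4069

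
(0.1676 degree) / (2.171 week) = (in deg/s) 1.276e-07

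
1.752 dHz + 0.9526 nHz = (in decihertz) 1.752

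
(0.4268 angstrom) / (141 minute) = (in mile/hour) 1.129e-14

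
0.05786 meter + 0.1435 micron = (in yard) 0.06328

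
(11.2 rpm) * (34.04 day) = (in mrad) 3.449e+09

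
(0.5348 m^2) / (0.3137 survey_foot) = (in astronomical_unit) 3.739e-11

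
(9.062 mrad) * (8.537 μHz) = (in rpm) 7.388e-07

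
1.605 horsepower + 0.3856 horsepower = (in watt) 1484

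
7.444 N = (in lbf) 1.673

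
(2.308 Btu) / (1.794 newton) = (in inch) 5.344e+04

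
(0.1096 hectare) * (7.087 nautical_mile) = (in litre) 1.439e+10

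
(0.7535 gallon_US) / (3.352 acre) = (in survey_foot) 6.899e-07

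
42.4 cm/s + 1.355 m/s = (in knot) 3.458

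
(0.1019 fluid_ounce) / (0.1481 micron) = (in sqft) 219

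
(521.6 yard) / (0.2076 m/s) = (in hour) 0.6382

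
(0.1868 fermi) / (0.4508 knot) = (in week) 1.332e-21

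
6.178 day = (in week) 0.8826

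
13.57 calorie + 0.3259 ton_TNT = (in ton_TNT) 0.3259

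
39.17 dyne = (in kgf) 3.994e-05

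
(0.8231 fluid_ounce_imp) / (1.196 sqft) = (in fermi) 2.105e+11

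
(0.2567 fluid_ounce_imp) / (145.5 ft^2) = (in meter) 5.396e-07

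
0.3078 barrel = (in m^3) 0.04894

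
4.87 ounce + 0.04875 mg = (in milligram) 1.381e+05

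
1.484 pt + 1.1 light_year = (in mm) 1.041e+19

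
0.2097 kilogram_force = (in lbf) 0.4623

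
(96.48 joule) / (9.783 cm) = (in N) 986.2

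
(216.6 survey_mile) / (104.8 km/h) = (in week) 0.0198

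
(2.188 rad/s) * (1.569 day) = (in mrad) 2.966e+08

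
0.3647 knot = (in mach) 0.000551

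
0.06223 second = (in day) 7.203e-07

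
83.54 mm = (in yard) 0.09136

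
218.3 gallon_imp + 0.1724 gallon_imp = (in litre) 993.2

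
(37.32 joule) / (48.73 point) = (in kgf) 221.4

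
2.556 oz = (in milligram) 7.246e+04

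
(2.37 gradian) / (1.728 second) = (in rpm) 0.2057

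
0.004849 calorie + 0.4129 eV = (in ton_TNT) 4.849e-12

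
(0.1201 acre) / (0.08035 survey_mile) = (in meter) 3.759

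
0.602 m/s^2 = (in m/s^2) 0.602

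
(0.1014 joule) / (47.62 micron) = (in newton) 2129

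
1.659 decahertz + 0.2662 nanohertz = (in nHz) 1.659e+10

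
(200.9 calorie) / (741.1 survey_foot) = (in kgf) 0.3795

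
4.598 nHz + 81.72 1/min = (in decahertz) 0.1362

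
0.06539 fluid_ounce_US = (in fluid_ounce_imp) 0.06806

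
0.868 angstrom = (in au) 5.802e-22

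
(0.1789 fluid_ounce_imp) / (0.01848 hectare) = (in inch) 1.083e-06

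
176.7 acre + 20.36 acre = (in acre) 197.1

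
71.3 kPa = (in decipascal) 7.13e+05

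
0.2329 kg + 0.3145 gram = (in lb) 0.5141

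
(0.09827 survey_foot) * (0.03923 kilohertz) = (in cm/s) 117.5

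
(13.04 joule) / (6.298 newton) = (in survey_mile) 0.001287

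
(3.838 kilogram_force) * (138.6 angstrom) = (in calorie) 1.247e-07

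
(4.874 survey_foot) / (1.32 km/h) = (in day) 4.689e-05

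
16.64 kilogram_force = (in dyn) 1.632e+07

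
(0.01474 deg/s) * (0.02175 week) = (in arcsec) 6.98e+05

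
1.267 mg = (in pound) 2.793e-06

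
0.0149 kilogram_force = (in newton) 0.1461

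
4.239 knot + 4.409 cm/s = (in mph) 4.977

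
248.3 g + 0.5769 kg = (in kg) 0.8252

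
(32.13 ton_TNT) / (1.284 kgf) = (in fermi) 1.068e+25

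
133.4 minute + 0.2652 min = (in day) 0.09282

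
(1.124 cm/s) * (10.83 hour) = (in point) 1.242e+06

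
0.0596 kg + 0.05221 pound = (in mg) 8.328e+04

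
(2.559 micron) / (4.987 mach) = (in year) 4.779e-17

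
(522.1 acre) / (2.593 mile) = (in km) 0.5063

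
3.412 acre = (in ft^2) 1.486e+05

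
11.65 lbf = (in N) 51.82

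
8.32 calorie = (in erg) 3.481e+08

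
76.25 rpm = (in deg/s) 457.5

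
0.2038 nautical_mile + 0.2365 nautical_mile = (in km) 0.8154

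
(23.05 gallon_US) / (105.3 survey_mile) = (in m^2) 5.149e-07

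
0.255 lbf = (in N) 1.134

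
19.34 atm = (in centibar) 1960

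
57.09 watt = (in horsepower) 0.07656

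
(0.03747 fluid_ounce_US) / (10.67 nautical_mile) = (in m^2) 5.608e-11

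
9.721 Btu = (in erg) 1.026e+11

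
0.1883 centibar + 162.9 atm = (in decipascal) 1.651e+08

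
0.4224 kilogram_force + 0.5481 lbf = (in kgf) 0.671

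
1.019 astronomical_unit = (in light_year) 1.611e-05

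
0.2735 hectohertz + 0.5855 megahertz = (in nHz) 5.855e+14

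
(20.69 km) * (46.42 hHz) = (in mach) 2.821e+05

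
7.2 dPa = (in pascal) 0.72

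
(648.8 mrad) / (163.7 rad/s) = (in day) 4.587e-08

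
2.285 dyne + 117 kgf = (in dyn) 1.147e+08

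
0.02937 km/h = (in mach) 2.396e-05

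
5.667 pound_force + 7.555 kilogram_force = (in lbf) 22.32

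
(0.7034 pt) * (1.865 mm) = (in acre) 1.144e-10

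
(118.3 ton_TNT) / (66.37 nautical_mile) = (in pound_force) 9.053e+05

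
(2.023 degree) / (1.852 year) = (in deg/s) 3.464e-08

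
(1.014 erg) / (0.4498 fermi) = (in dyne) 2.254e+13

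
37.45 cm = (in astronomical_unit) 2.503e-12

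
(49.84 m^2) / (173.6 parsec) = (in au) 6.219e-29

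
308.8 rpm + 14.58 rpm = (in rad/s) 33.86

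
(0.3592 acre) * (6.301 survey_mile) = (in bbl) 9.272e+07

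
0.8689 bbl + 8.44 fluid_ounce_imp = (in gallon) 36.56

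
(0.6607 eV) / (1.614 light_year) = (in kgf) 7.069e-37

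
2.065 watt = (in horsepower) 0.002769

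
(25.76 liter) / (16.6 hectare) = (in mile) 9.642e-11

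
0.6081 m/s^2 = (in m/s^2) 0.6081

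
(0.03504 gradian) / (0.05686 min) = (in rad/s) 0.0001613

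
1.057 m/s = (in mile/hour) 2.364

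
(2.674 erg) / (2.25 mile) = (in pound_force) 1.66e-11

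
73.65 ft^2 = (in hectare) 0.0006842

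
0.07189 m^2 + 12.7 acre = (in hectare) 5.14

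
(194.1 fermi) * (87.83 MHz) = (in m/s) 1.705e-05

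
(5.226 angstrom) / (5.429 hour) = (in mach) 7.853e-17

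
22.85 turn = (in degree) 8226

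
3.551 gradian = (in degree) 3.196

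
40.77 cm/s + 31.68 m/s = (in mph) 71.78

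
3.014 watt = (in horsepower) 0.004042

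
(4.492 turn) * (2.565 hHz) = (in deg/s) 4.148e+05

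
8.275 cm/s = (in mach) 0.000243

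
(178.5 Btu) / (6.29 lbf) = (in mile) 4.182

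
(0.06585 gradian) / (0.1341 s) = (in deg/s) 0.4419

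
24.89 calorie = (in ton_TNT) 2.489e-08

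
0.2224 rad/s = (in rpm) 2.124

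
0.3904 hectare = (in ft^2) 4.202e+04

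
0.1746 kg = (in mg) 1.746e+05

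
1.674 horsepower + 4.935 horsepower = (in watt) 4928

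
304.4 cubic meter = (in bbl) 1915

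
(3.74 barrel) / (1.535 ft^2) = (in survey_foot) 13.68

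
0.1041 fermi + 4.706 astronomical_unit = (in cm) 7.04e+13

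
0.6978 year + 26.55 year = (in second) 8.593e+08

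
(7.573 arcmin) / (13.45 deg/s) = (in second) 0.009384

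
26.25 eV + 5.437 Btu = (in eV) 3.58e+22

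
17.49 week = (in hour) 2938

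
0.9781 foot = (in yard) 0.326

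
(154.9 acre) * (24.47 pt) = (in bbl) 3.404e+04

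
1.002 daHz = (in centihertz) 1002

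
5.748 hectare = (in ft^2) 6.187e+05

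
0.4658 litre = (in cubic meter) 0.0004658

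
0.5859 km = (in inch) 2.307e+04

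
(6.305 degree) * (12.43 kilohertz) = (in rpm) 1.306e+04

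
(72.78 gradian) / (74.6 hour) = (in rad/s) 4.257e-06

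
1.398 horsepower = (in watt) 1042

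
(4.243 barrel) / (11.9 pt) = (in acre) 0.03971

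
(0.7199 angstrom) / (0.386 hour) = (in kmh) 1.865e-13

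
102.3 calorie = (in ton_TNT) 1.023e-07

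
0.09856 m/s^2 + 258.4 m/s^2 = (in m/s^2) 258.5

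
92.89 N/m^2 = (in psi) 0.01347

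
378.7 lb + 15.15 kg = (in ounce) 6594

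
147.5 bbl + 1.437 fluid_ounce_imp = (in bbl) 147.5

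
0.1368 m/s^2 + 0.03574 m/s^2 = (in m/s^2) 0.1725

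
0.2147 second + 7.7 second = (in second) 7.915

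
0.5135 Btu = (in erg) 5.418e+09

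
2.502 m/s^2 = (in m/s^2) 2.502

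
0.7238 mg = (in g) 0.0007238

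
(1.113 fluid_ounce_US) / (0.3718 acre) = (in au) 1.462e-19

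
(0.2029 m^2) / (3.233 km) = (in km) 6.276e-08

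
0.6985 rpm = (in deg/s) 4.191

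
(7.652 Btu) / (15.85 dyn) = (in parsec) 1.651e-09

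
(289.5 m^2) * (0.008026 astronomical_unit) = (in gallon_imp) 7.646e+13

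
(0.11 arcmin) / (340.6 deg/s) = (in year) 1.707e-13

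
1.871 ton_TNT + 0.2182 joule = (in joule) 7.828e+09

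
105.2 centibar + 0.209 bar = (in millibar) 1261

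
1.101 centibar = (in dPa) 1.101e+04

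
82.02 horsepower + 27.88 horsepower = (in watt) 8.195e+04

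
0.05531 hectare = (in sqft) 5954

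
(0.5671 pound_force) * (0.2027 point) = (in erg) 1804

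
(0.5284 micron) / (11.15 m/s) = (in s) 4.739e-08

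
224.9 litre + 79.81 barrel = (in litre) 1.291e+04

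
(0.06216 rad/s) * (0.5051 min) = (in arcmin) 6476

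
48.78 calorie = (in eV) 1.274e+21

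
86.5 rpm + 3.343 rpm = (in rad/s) 9.408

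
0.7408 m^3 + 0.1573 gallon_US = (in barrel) 4.663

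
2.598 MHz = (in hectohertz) 2.598e+04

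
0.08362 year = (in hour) 732.5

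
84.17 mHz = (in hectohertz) 0.0008417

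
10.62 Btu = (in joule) 1.12e+04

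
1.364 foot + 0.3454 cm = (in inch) 16.5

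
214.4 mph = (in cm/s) 9585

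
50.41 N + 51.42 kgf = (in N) 554.7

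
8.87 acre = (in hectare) 3.59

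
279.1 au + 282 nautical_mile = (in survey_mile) 2.594e+10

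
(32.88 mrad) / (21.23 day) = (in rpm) 1.712e-07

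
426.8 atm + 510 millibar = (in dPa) 4.33e+08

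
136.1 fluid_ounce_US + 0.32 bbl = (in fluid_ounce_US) 1856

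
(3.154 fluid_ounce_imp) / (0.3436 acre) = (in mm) 6.445e-05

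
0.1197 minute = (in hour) 0.001995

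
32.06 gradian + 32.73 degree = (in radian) 1.075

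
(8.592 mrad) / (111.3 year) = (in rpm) 2.338e-11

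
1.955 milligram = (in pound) 4.31e-06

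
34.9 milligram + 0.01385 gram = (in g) 0.04875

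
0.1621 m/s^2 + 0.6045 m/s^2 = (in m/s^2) 0.7666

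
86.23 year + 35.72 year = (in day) 4.451e+04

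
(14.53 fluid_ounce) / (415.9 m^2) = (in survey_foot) 3.39e-06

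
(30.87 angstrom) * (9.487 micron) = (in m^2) 2.929e-14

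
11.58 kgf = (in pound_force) 25.53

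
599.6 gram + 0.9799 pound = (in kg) 1.044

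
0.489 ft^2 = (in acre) 1.123e-05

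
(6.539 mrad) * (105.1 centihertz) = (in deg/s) 0.3938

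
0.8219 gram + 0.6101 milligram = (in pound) 0.001813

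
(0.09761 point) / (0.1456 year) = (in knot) 1.458e-11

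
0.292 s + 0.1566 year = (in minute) 8.231e+04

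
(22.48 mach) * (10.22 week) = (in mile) 2.94e+07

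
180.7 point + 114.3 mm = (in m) 0.178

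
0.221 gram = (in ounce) 0.007796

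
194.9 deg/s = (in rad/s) 3.402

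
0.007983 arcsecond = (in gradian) 2.464e-06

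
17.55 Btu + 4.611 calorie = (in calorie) 4430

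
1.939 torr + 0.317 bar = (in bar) 0.3196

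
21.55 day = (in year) 0.05904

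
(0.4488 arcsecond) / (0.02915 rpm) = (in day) 8.25e-09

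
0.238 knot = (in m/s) 0.1224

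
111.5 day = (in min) 1.606e+05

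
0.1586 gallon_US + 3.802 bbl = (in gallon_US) 159.8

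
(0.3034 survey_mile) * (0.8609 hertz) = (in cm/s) 4.204e+04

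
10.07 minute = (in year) 1.916e-05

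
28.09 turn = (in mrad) 1.765e+05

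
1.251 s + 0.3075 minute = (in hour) 0.005472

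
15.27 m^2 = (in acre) 0.003773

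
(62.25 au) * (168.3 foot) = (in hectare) 4.777e+10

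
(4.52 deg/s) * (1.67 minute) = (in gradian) 503.2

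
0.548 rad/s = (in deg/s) 31.4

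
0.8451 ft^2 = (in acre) 1.94e-05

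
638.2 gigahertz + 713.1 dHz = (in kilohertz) 6.382e+08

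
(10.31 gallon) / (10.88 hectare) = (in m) 3.587e-07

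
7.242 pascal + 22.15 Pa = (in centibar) 0.02939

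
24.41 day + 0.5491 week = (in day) 28.25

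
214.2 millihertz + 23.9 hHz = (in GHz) 2.39e-06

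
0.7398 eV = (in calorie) 2.833e-20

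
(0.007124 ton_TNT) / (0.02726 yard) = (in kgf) 1.219e+08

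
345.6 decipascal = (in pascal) 34.56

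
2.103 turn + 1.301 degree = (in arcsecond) 2.73e+06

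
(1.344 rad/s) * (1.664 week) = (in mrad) 1.353e+09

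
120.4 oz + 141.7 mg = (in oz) 120.4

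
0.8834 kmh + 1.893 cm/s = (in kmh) 0.9515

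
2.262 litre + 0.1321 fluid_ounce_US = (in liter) 2.266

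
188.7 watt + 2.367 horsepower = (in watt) 1954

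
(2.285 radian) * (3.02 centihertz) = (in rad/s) 0.06901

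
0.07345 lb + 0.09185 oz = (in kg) 0.03592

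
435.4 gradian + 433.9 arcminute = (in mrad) 6965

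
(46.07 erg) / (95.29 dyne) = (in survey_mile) 3.004e-06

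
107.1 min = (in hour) 1.785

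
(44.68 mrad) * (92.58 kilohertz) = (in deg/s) 2.37e+05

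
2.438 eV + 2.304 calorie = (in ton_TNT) 2.304e-09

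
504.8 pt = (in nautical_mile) 9.616e-05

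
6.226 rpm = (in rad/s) 0.652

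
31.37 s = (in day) 0.0003631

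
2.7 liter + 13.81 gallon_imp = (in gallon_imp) 14.4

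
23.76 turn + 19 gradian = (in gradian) 9523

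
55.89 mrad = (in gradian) 3.558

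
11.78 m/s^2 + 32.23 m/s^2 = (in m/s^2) 44.01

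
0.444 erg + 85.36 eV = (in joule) 4.44e-08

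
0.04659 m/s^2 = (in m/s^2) 0.04659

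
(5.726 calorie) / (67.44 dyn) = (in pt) 1.007e+08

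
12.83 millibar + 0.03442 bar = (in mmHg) 35.44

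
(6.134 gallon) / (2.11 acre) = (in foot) 8.922e-06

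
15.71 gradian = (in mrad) 246.8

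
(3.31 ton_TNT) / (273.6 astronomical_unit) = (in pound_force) 7.607e-05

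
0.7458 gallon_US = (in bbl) 0.01776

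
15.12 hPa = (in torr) 11.34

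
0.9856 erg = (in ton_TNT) 2.356e-17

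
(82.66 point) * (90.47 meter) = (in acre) 0.0006519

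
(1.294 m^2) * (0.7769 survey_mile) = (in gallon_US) 4.274e+05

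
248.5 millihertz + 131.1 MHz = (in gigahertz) 0.1311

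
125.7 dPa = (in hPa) 0.1257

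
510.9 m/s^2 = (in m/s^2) 510.9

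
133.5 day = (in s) 1.153e+07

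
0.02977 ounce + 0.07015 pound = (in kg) 0.03266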